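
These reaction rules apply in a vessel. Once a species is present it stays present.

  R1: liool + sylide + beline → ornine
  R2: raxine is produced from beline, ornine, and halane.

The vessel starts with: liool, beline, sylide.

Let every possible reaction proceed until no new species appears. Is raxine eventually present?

No

raxine would need beline, ornine, and halane (R2), but halane never forms.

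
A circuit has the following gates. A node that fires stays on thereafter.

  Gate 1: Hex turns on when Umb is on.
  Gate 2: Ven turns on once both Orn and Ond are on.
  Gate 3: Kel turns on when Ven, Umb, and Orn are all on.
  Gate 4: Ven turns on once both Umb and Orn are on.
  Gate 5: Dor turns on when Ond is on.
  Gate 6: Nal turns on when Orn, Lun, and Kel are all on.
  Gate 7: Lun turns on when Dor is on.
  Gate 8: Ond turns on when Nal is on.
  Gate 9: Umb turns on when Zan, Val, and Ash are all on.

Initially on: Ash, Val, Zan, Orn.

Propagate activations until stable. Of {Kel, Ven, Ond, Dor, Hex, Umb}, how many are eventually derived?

Zan, Val, and Ash are on, so Umb turns on (Gate 9).
Gate 4: Umb and Orn on → Ven on.
Gate 1: Umb on → Hex on.
Ven, Umb, and Orn are on, so Kel turns on (Gate 3).
Kel: reached.
Ven: reached.
Ond would need Nal (Gate 8), but Nal never turns on.
Dor would need Ond (Gate 5), but Ond never turns on.
Hex: reached.
Umb: reached.
Reached: Kel, Ven, Hex, and Umb — 4 of the 6.

4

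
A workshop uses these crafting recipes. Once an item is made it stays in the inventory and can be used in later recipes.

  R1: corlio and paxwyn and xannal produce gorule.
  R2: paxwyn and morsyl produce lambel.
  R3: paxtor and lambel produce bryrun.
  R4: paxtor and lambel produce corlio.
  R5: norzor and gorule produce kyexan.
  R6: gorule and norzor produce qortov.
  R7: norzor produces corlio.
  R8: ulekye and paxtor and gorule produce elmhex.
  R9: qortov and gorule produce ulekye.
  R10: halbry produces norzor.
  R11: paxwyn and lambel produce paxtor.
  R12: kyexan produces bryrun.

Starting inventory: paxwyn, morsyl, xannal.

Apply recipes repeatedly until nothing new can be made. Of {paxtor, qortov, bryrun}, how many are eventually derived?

paxwyn and morsyl → lambel (R2).
Using R11, paxwyn and lambel make paxtor.
Using R3, paxtor and lambel make bryrun.
paxtor: reached.
qortov would need gorule and norzor (R6), but norzor is never obtained.
bryrun: reached.
Reached: paxtor and bryrun — 2 of the 3.

2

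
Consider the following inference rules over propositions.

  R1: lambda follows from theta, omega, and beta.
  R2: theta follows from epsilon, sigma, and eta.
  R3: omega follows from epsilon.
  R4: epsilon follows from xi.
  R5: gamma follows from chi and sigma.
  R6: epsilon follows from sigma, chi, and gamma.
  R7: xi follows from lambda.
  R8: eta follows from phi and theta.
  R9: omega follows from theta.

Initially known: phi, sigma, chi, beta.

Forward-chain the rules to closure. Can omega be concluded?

chi and sigma hold, so gamma follows (R5).
sigma, chi, and gamma hold, so epsilon follows (R6).
From epsilon, R3 gives omega.

Yes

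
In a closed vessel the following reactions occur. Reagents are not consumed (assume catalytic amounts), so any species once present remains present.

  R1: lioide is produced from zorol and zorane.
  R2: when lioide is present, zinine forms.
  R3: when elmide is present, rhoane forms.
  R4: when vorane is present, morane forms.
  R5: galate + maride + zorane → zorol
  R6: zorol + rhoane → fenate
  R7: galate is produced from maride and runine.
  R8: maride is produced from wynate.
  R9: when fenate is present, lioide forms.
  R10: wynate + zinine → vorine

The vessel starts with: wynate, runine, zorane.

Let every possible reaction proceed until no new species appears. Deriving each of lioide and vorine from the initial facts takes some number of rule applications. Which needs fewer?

lioide

lioide: wynate present → maride forms (R8). maride and runine present → galate forms (R7). galate, maride, and zorane present → zorol forms (R5). zorol and zorane present → lioide forms (R1). [4 rule applications]
vorine: wynate present → maride forms (R8). maride and runine present → galate forms (R7). galate, maride, and zorane present → zorol forms (R5). zorol and zorane present → lioide forms (R1). lioide present → zinine forms (R2). wynate and zinine present → vorine forms (R10). [6 rule applications]
lioide needs fewer.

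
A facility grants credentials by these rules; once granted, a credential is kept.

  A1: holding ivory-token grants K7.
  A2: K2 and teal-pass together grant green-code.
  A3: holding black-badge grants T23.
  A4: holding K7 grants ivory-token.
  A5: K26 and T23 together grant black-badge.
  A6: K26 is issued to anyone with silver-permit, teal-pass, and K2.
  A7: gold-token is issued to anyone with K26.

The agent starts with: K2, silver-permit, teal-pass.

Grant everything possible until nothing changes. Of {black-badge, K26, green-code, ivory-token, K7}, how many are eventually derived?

2

Holding K2 and teal-pass grants green-code (A2).
Holding silver-permit, teal-pass, and K2 grants K26 (A6).
black-badge would need K26 and T23 (A5), but T23 is never granted.
K26: reached.
green-code: reached.
ivory-token would need K7 (A4), but K7 is never granted.
K7 would need ivory-token (A1), but ivory-token is never granted.
Reached: K26 and green-code — 2 of the 5.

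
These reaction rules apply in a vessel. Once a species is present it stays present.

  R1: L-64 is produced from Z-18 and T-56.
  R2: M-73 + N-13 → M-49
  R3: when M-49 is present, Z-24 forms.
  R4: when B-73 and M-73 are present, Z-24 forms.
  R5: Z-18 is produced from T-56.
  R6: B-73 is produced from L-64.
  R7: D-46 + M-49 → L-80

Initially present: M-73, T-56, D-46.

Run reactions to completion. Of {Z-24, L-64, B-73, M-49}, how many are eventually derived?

3

T-56 present → Z-18 forms (R5).
Z-18 and T-56 present → L-64 forms (R1).
L-64 present → B-73 forms (R6).
B-73 and M-73 present → Z-24 forms (R4).
Z-24: reached.
L-64: reached.
B-73: reached.
M-49 would need M-73 and N-13 (R2), but N-13 never forms.
Reached: Z-24, L-64, and B-73 — 3 of the 4.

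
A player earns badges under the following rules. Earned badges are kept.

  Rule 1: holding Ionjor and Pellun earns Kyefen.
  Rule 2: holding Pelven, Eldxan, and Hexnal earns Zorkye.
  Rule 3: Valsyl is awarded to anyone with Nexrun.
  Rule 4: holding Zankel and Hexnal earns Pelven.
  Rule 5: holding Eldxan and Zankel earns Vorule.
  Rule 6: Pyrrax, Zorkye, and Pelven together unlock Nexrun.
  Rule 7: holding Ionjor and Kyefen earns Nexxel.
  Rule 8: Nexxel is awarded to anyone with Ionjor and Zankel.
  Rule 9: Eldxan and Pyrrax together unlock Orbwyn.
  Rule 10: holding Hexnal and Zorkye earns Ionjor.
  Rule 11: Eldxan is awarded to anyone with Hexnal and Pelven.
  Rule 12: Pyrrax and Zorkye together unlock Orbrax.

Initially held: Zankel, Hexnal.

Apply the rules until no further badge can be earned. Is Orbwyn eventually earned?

Orbwyn would need Eldxan and Pyrrax (Rule 9), but Pyrrax is never earned.

No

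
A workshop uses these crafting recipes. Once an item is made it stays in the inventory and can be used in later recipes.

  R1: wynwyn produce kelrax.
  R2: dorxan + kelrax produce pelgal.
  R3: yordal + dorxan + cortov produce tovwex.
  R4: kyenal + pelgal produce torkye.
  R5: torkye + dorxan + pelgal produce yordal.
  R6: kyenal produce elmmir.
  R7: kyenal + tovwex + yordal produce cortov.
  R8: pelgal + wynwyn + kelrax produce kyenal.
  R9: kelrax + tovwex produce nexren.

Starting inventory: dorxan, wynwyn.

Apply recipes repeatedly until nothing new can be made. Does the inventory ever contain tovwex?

No

tovwex would need yordal, dorxan, and cortov (R3), but cortov is never obtained.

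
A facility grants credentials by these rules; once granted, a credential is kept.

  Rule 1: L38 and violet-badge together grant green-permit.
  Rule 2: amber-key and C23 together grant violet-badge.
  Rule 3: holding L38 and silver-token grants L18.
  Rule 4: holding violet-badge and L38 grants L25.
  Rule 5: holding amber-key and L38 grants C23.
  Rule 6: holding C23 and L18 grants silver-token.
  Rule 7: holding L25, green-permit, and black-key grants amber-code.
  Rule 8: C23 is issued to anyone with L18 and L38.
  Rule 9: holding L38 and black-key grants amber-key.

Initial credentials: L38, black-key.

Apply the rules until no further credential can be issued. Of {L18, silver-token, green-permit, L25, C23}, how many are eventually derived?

3

Holding L38 and black-key grants amber-key (Rule 9).
Holding amber-key and L38 grants C23 (Rule 5).
Holding amber-key and C23 grants violet-badge (Rule 2).
Holding L38 and violet-badge grants green-permit (Rule 1).
Holding violet-badge and L38 grants L25 (Rule 4).
L18 would need L38 and silver-token (Rule 3), but silver-token is never granted.
silver-token would need C23 and L18 (Rule 6), but L18 is never granted.
green-permit: reached.
L25: reached.
C23: reached.
Reached: green-permit, L25, and C23 — 3 of the 5.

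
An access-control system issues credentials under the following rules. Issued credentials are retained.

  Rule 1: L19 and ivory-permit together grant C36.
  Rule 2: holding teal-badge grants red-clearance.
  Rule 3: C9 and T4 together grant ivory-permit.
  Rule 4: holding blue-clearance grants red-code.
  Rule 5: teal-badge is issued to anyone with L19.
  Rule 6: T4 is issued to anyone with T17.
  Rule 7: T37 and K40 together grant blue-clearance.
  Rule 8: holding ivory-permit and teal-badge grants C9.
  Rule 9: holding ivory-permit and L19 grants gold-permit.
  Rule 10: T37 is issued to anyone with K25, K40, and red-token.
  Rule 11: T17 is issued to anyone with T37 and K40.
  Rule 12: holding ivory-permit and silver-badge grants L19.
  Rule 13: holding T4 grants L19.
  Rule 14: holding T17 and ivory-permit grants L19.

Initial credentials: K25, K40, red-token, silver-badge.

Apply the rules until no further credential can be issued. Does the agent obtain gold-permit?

No

gold-permit would need ivory-permit and L19 (Rule 9), but ivory-permit is never granted.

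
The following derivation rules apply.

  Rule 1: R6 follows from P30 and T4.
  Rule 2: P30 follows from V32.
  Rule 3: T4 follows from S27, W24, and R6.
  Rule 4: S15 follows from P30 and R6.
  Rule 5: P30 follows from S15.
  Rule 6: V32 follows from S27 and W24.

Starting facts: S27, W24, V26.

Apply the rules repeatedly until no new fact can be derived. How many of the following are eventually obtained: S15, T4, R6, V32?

1

From S27 and W24, Rule 6 gives V32.
S15 would need P30 and R6 (Rule 4), but R6 is never established.
T4 would need S27, W24, and R6 (Rule 3), but R6 is never established.
R6 would need P30 and T4 (Rule 1), but T4 is never established.
V32: reached.
Reached: V32 — 1 of the 4.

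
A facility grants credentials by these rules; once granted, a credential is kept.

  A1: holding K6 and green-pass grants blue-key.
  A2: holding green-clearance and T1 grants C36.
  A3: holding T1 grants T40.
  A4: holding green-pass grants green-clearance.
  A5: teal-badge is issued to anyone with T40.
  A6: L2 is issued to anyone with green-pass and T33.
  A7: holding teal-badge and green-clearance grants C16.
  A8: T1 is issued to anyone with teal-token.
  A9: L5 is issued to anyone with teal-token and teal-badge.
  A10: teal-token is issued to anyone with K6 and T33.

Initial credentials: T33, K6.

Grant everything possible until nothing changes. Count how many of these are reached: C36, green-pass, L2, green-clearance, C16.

C36 would need green-clearance and T1 (A2), but green-clearance is never granted.
No rule produces green-pass, and it is not given.
L2 would need green-pass and T33 (A6), but green-pass is never granted.
green-clearance would need green-pass (A4), but green-pass is never granted.
C16 would need teal-badge and green-clearance (A7), but green-clearance is never granted.
None of the 5 are reached.

0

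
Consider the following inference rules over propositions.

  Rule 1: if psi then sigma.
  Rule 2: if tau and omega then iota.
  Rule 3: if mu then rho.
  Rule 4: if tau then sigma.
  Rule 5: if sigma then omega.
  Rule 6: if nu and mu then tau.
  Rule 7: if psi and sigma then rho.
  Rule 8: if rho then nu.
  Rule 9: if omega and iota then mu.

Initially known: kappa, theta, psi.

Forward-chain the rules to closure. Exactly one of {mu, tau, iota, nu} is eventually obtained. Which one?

From psi, Rule 1 gives sigma.
From psi and sigma, Rule 7 gives rho.
rho holds, so nu follows (Rule 8).
tau would need nu and mu (Rule 6), but mu is never established. mu would need omega and iota (Rule 9), but iota is never established. iota would need tau and omega (Rule 2), but tau is never established.

nu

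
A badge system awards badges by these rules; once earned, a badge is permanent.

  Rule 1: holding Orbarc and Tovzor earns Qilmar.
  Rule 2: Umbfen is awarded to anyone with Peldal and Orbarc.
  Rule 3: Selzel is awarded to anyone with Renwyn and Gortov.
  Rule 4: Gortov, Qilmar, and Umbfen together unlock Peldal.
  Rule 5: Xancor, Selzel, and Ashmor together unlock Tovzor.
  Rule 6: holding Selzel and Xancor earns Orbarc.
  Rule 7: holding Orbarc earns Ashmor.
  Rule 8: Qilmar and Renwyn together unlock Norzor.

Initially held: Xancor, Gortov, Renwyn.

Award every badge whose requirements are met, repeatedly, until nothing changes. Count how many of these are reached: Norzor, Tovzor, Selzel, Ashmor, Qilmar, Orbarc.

With Renwyn and Gortov, Selzel is earned (Rule 3).
With Selzel and Xancor, Orbarc is earned (Rule 6).
With Orbarc, Ashmor is earned (Rule 7).
With Xancor, Selzel, and Ashmor, Tovzor is earned (Rule 5).
With Orbarc and Tovzor, Qilmar is earned (Rule 1).
With Qilmar and Renwyn, Norzor is earned (Rule 8).
Norzor: reached.
Tovzor: reached.
Selzel: reached.
Ashmor: reached.
Qilmar: reached.
Orbarc: reached.
All 6 are reached.

6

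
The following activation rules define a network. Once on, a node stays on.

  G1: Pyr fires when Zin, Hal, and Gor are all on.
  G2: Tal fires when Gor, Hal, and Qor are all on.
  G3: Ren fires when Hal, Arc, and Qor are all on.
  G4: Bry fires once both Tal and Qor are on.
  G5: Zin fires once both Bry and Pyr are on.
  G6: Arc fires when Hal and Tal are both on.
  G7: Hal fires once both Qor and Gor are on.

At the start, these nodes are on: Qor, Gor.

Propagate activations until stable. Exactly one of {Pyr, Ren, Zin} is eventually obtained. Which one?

Qor and Gor are on, so Hal fires (G7).
Gor, Hal, and Qor are on, so Tal fires (G2).
Hal and Tal are on, so Arc fires (G6).
Hal, Arc, and Qor are on, so Ren fires (G3).
Zin would need Bry and Pyr (G5), but Pyr never turns on. Pyr would need Zin, Hal, and Gor (G1), but Zin never turns on.

Ren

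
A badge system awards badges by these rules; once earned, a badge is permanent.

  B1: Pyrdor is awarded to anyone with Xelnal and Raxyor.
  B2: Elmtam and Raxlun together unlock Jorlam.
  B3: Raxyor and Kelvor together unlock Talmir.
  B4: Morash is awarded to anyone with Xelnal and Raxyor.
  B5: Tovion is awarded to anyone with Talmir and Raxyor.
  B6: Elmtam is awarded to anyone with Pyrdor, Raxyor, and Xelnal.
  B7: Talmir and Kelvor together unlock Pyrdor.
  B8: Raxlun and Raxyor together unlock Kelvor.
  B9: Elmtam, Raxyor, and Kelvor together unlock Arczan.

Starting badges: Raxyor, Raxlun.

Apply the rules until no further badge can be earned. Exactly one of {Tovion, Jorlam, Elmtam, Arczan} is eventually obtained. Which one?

Tovion

With Raxlun and Raxyor, Kelvor is earned (B8).
With Raxyor and Kelvor, Talmir is earned (B3).
With Talmir and Raxyor, Tovion is earned (B5).
Elmtam would need Pyrdor, Raxyor, and Xelnal (B6), but Xelnal is never earned. Arczan would need Elmtam, Raxyor, and Kelvor (B9), but Elmtam is never earned. Jorlam would need Elmtam and Raxlun (B2), but Elmtam is never earned.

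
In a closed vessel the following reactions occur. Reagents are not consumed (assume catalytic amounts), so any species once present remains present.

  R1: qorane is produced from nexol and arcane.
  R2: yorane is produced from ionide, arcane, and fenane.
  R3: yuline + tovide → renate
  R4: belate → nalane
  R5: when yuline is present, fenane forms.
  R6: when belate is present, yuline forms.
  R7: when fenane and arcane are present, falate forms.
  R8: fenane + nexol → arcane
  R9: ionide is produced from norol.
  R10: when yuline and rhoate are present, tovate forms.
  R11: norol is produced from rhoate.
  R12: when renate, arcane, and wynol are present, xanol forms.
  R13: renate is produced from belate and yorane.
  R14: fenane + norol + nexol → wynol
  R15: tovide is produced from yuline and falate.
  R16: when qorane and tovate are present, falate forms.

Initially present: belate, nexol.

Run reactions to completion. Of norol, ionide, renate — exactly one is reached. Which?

belate present → yuline forms (R6).
yuline present → fenane forms (R5).
fenane and nexol present → arcane forms (R8).
fenane and arcane present → falate forms (R7).
yuline and falate present → tovide forms (R15).
yuline and tovide present → renate forms (R3).
ionide would need norol (R9), but norol never forms. norol would need rhoate (R11), but rhoate never forms.

renate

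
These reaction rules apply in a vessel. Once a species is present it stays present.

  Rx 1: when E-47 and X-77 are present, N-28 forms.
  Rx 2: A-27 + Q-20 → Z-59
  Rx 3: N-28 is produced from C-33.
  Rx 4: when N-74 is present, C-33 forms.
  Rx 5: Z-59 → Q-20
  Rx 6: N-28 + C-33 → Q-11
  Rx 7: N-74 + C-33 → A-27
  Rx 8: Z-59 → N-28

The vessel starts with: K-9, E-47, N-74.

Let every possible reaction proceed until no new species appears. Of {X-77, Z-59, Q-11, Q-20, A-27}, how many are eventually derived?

2

N-74 present → C-33 forms (Rx 4).
C-33 present → N-28 forms (Rx 3).
N-74 and C-33 present → A-27 forms (Rx 7).
N-28 and C-33 present → Q-11 forms (Rx 6).
No rule produces X-77, and it is not given.
Z-59 would need A-27 and Q-20 (Rx 2), but Q-20 never forms.
Q-11: reached.
Q-20 would need Z-59 (Rx 5), but Z-59 never forms.
A-27: reached.
Reached: Q-11 and A-27 — 2 of the 5.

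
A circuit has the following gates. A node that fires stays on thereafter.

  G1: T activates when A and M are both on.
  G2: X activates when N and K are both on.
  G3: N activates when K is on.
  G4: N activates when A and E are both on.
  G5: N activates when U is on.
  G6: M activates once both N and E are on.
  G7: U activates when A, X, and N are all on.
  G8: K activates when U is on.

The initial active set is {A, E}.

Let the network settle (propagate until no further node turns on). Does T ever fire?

Yes

G4: A and E on → N on.
G6: N and E on → M on.
A and M are on, so T activates (G1).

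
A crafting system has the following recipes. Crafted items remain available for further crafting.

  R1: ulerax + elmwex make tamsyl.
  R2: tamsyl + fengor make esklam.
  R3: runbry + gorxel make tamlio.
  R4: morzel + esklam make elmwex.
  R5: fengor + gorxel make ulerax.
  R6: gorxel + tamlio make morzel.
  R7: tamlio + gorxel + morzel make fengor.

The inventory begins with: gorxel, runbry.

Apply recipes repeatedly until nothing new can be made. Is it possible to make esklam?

esklam would need tamsyl and fengor (R2), but tamsyl is never obtained.

No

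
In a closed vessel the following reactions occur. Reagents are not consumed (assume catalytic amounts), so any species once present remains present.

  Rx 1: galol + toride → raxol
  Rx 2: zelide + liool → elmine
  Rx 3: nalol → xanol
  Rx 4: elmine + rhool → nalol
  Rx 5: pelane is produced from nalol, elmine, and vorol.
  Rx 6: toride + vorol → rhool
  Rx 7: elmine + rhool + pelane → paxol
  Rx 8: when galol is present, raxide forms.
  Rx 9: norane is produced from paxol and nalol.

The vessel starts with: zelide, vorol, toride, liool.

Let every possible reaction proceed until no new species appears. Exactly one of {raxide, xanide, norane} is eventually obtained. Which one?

toride and vorol present → rhool forms (Rx 6).
zelide and liool present → elmine forms (Rx 2).
elmine and rhool present → nalol forms (Rx 4).
nalol, elmine, and vorol present → pelane forms (Rx 5).
elmine, rhool, and pelane present → paxol forms (Rx 7).
paxol and nalol present → norane forms (Rx 9).
No rule produces xanide, and it is not given. raxide would need galol (Rx 8), but galol never forms.

norane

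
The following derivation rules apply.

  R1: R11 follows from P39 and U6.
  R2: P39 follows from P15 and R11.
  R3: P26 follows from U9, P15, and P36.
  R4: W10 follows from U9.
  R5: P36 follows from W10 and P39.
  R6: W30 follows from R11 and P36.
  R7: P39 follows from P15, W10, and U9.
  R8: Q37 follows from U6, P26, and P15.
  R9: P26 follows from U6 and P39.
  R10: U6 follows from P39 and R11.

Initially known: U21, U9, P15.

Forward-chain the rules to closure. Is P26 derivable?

Yes

From U9, R4 gives W10.
From P15, W10, and U9, R7 gives P39.
W10 and P39 hold, so P36 follows (R5).
U9, P15, and P36 hold, so P26 follows (R3).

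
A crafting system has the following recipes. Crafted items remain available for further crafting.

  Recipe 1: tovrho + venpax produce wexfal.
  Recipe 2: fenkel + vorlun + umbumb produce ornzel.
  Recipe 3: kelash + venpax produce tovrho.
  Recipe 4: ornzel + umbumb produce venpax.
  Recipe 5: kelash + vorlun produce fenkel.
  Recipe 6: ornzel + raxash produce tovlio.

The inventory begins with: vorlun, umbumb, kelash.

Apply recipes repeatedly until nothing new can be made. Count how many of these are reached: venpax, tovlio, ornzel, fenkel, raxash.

3

kelash + vorlun → fenkel (Recipe 5).
fenkel + vorlun + umbumb → ornzel (Recipe 2).
ornzel + umbumb → venpax (Recipe 4).
venpax: reached.
tovlio would need ornzel and raxash (Recipe 6), but raxash is never obtained.
ornzel: reached.
fenkel: reached.
No rule produces raxash, and it is not given.
Reached: venpax, ornzel, and fenkel — 3 of the 5.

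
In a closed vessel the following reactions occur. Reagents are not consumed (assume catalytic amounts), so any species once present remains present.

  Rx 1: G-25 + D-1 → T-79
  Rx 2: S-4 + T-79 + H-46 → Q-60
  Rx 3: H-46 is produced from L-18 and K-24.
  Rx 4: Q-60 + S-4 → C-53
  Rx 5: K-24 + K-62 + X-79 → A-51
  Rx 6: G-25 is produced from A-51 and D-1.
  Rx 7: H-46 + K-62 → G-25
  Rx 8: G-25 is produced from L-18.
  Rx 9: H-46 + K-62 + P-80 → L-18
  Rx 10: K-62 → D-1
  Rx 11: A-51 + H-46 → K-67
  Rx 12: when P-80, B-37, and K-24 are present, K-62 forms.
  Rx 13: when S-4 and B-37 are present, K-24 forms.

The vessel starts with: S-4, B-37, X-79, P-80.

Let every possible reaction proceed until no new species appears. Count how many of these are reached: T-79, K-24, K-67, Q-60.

2

S-4 and B-37 present → K-24 forms (Rx 13).
P-80, B-37, and K-24 present → K-62 forms (Rx 12).
K-62 present → D-1 forms (Rx 10).
K-24, K-62, and X-79 present → A-51 forms (Rx 5).
A-51 and D-1 present → G-25 forms (Rx 6).
G-25 and D-1 present → T-79 forms (Rx 1).
T-79: reached.
K-24: reached.
K-67 would need A-51 and H-46 (Rx 11), but H-46 never forms.
Q-60 would need S-4, T-79, and H-46 (Rx 2), but H-46 never forms.
Reached: T-79 and K-24 — 2 of the 4.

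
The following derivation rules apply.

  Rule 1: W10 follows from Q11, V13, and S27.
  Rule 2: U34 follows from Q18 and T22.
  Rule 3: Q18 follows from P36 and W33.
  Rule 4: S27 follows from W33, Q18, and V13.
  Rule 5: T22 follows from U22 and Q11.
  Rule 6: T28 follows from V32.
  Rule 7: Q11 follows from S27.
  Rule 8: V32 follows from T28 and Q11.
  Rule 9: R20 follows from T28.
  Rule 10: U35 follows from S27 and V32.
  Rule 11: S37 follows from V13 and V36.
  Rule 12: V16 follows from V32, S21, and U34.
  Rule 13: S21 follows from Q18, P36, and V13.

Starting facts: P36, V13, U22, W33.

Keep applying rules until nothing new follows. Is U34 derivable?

Yes

P36 and W33 hold, so Q18 follows (Rule 3).
W33, Q18, and V13 hold, so S27 follows (Rule 4).
From S27, Rule 7 gives Q11.
From U22 and Q11, Rule 5 gives T22.
Q18 and T22 hold, so U34 follows (Rule 2).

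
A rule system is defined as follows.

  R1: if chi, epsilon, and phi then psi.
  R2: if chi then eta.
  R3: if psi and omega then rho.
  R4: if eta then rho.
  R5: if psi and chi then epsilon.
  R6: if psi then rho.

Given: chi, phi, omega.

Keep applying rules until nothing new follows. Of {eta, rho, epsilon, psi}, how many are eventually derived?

From chi, R2 gives eta.
From eta, R4 gives rho.
eta: reached.
rho: reached.
epsilon would need psi and chi (R5), but psi is never established.
psi would need chi, epsilon, and phi (R1), but epsilon is never established.
Reached: eta and rho — 2 of the 4.

2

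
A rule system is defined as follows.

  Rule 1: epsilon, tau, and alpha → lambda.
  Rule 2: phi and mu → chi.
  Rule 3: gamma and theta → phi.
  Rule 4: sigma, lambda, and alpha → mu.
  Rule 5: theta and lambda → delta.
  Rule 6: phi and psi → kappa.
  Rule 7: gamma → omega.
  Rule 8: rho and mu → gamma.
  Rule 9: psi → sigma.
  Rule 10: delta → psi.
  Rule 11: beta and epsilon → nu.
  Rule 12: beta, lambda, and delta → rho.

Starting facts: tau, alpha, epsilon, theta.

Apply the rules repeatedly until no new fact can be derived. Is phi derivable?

No

phi would need gamma and theta (Rule 3), but gamma is never established.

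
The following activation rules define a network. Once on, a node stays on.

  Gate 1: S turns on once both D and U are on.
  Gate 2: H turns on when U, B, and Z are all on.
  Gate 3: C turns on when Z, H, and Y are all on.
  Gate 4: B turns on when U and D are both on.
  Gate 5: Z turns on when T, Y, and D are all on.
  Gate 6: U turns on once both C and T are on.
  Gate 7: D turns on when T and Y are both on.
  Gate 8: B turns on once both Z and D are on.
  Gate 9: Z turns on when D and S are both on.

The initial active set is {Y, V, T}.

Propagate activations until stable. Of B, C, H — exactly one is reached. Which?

T and Y are on, so D turns on (Gate 7).
Gate 5: T, Y, and D on → Z on.
Z and D are on, so B turns on (Gate 8).
C would need Z, H, and Y (Gate 3), but H never turns on. H would need U, B, and Z (Gate 2), but U never turns on.

B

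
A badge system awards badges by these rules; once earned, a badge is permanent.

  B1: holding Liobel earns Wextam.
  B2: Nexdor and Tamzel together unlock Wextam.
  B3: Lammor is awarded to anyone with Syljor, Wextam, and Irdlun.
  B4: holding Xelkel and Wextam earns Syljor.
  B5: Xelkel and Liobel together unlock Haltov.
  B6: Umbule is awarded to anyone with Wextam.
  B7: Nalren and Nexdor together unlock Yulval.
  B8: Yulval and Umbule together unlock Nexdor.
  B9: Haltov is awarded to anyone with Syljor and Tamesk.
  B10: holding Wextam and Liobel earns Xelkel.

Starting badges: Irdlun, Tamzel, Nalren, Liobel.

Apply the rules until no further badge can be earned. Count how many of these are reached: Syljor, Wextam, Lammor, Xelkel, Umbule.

5

With Liobel, Wextam is earned (B1).
With Wextam and Liobel, Xelkel is earned (B10).
With Wextam, Umbule is earned (B6).
With Xelkel and Wextam, Syljor is earned (B4).
With Syljor, Wextam, and Irdlun, Lammor is earned (B3).
Syljor: reached.
Wextam: reached.
Lammor: reached.
Xelkel: reached.
Umbule: reached.
All 5 are reached.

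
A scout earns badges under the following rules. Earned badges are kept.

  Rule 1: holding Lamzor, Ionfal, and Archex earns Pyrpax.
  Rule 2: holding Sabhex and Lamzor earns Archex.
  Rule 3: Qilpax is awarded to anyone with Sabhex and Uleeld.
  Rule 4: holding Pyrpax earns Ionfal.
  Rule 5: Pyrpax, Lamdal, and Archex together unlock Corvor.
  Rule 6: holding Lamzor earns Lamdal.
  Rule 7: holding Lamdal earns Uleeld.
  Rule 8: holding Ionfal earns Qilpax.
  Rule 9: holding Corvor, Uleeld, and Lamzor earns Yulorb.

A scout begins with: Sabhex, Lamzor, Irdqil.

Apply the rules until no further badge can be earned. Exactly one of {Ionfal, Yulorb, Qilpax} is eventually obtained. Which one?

With Lamzor, Lamdal is earned (Rule 6).
With Lamdal, Uleeld is earned (Rule 7).
With Sabhex and Uleeld, Qilpax is earned (Rule 3).
Ionfal would need Pyrpax (Rule 4), but Pyrpax is never earned. Yulorb would need Corvor, Uleeld, and Lamzor (Rule 9), but Corvor is never earned.

Qilpax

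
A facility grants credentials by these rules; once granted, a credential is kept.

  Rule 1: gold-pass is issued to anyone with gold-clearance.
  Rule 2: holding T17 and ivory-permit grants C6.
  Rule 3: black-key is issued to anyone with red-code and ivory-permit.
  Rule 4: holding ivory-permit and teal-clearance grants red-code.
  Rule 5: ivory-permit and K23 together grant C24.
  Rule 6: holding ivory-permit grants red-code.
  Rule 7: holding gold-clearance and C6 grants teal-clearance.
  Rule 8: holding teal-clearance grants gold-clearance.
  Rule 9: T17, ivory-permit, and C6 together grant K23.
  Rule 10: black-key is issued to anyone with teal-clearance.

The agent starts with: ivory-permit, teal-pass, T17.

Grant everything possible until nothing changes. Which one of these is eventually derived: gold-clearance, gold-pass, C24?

C24

Holding T17 and ivory-permit grants C6 (Rule 2).
Holding T17, ivory-permit, and C6 grants K23 (Rule 9).
Holding ivory-permit and K23 grants C24 (Rule 5).
gold-clearance would need teal-clearance (Rule 8), but teal-clearance is never granted. gold-pass would need gold-clearance (Rule 1), but gold-clearance is never granted.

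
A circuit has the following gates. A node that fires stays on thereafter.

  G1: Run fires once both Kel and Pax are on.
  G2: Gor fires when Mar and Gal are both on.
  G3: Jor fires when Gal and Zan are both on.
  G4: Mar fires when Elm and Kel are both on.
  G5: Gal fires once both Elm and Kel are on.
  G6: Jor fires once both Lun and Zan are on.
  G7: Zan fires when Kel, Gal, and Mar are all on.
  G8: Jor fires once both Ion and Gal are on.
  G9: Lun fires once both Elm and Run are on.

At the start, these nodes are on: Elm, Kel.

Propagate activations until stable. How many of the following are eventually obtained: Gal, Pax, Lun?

Elm and Kel are on, so Gal fires (G5).
Gal: reached.
No rule produces Pax, and it is not given.
Lun would need Elm and Run (G9), but Run never turns on.
Reached: Gal — 1 of the 3.

1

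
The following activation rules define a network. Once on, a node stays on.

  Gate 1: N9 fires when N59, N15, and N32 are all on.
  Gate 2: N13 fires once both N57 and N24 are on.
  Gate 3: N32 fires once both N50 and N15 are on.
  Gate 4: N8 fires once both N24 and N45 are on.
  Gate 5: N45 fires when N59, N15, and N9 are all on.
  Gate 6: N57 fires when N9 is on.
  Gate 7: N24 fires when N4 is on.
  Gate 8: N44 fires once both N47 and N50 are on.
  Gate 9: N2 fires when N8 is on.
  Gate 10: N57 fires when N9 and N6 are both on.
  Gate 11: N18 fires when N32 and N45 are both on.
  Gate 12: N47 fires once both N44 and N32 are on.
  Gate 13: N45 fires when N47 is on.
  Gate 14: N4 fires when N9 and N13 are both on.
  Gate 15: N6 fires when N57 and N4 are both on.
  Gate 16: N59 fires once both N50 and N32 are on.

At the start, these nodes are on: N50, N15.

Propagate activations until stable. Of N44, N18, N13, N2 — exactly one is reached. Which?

Gate 3: N50 and N15 on → N32 on.
Gate 16: N50 and N32 on → N59 on.
Gate 1: N59, N15, and N32 on → N9 on.
Gate 5: N59, N15, and N9 on → N45 on.
N32 and N45 are on, so N18 fires (Gate 11).
N2 would need N8 (Gate 9), but N8 never turns on. N44 would need N47 and N50 (Gate 8), but N47 never turns on. N13 would need N57 and N24 (Gate 2), but N24 never turns on.

N18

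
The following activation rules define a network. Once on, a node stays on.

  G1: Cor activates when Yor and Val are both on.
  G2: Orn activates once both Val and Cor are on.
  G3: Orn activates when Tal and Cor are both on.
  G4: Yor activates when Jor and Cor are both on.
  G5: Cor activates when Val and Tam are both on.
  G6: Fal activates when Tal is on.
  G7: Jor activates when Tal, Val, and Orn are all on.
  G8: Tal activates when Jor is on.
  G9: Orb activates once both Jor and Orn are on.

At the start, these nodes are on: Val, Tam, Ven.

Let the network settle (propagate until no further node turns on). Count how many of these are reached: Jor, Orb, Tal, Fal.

Jor would need Tal, Val, and Orn (G7), but Tal never turns on.
Orb would need Jor and Orn (G9), but Jor never turns on.
Tal would need Jor (G8), but Jor never turns on.
Fal would need Tal (G6), but Tal never turns on.
None of the 4 are reached.

0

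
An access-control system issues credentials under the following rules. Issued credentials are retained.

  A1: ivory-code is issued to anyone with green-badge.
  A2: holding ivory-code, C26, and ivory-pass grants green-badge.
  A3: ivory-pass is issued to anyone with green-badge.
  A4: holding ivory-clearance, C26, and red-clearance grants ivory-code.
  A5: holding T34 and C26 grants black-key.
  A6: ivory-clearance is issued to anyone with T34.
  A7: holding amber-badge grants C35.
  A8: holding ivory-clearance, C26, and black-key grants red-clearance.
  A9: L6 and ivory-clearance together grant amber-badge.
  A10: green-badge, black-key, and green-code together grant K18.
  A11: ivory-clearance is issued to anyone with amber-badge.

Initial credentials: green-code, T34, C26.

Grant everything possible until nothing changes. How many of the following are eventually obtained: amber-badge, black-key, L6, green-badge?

1

Holding T34 and C26 grants black-key (A5).
amber-badge would need L6 and ivory-clearance (A9), but L6 is never granted.
black-key: reached.
No rule produces L6, and it is not given.
green-badge would need ivory-code, C26, and ivory-pass (A2), but ivory-pass is never granted.
Reached: black-key — 1 of the 4.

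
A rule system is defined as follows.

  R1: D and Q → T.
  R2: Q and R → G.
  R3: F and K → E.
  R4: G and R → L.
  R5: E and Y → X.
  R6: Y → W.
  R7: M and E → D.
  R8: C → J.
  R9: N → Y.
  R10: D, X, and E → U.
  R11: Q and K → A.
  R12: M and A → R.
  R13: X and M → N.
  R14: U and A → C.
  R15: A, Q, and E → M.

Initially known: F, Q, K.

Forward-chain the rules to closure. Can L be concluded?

Yes

From F and K, R3 gives E.
Q and K hold, so A follows (R11).
From A, Q, and E, R15 gives M.
M and A hold, so R follows (R12).
From Q and R, R2 gives G.
From G and R, R4 gives L.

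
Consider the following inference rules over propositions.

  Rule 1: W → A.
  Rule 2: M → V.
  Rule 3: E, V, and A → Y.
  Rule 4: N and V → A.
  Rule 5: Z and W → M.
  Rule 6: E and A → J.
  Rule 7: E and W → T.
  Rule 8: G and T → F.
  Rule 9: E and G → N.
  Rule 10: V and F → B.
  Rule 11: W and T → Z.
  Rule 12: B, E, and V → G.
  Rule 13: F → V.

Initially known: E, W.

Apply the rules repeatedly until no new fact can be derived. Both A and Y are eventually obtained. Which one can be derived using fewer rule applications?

A

A: W holds, so A follows (Rule 1). [1 rule application]
Y: E and W hold, so T follows (Rule 7). From W, Rule 1 gives A. From W and T, Rule 11 gives Z. From Z and W, Rule 5 gives M. From M, Rule 2 gives V. E, V, and A hold, so Y follows (Rule 3). [6 rule applications]
A needs fewer.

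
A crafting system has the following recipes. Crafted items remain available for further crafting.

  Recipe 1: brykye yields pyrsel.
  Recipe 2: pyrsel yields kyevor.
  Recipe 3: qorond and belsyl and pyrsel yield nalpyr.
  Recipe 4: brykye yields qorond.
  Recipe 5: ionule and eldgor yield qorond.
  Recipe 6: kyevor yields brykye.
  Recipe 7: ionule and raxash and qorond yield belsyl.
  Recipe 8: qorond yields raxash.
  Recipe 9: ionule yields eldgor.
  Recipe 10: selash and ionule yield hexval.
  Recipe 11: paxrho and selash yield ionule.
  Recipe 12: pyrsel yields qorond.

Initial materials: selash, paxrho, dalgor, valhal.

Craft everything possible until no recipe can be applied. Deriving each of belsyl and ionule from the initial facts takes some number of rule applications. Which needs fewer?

ionule

ionule: paxrho and selash → ionule (Recipe 11). [1 rule application]
belsyl: paxrho and selash → ionule (Recipe 11). Using Recipe 9, ionule makes eldgor. Using Recipe 5, ionule and eldgor make qorond. Using Recipe 8, qorond makes raxash. Using Recipe 7, ionule, raxash, and qorond make belsyl. [5 rule applications]
ionule needs fewer.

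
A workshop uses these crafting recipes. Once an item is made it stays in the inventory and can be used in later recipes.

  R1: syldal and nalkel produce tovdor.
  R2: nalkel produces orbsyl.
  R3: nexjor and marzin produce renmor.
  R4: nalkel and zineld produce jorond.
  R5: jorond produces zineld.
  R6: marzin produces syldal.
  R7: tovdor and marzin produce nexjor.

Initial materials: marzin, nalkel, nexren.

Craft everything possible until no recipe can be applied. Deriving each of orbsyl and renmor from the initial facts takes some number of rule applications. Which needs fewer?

orbsyl: nalkel → orbsyl (R2). [1 rule application]
renmor: marzin → syldal (R6). syldal and nalkel → tovdor (R1). tovdor and marzin → nexjor (R7). Using R3, nexjor and marzin make renmor. [4 rule applications]
orbsyl needs fewer.

orbsyl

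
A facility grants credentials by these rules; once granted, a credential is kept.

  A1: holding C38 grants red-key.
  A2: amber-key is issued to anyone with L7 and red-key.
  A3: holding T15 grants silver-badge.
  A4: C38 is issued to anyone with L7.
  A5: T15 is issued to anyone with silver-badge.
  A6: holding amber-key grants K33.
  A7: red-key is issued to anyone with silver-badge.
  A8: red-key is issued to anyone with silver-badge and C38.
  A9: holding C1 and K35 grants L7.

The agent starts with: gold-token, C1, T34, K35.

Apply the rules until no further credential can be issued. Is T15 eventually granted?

T15 would need silver-badge (A5), but silver-badge is never granted.

No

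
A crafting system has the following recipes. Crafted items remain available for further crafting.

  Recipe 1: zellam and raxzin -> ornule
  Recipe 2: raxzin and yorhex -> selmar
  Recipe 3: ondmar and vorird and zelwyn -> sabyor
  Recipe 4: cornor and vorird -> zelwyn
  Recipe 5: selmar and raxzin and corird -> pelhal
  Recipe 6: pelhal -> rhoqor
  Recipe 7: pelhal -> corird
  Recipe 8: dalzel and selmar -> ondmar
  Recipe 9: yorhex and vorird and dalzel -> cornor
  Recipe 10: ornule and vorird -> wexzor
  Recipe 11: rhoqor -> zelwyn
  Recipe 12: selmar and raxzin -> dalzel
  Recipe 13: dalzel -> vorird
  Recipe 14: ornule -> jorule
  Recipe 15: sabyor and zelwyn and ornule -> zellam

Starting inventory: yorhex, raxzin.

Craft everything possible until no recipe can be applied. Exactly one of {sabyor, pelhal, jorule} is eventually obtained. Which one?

Using Recipe 2, raxzin and yorhex make selmar.
Using Recipe 12, selmar and raxzin make dalzel.
dalzel and selmar -> ondmar (Recipe 8).
Using Recipe 13, dalzel makes vorird.
yorhex and vorird and dalzel -> cornor (Recipe 9).
Using Recipe 4, cornor and vorird make zelwyn.
Using Recipe 3, ondmar, vorird, and zelwyn make sabyor.
pelhal would need selmar, raxzin, and corird (Recipe 5), but corird is never obtained. jorule would need ornule (Recipe 14), but ornule is never obtained.

sabyor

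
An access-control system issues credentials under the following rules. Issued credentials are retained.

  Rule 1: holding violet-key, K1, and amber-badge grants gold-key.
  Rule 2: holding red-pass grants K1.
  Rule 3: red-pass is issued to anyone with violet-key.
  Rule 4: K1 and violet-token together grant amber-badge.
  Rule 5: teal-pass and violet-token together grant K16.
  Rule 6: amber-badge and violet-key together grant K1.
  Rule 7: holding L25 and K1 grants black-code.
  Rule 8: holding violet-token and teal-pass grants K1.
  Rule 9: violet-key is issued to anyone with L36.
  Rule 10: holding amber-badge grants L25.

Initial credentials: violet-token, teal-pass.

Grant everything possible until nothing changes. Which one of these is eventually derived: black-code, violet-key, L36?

Holding violet-token and teal-pass grants K1 (Rule 8).
Holding K1 and violet-token grants amber-badge (Rule 4).
Holding amber-badge grants L25 (Rule 10).
Holding L25 and K1 grants black-code (Rule 7).
No rule produces L36, and it is not given. violet-key would need L36 (Rule 9), but L36 is never granted.

black-code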